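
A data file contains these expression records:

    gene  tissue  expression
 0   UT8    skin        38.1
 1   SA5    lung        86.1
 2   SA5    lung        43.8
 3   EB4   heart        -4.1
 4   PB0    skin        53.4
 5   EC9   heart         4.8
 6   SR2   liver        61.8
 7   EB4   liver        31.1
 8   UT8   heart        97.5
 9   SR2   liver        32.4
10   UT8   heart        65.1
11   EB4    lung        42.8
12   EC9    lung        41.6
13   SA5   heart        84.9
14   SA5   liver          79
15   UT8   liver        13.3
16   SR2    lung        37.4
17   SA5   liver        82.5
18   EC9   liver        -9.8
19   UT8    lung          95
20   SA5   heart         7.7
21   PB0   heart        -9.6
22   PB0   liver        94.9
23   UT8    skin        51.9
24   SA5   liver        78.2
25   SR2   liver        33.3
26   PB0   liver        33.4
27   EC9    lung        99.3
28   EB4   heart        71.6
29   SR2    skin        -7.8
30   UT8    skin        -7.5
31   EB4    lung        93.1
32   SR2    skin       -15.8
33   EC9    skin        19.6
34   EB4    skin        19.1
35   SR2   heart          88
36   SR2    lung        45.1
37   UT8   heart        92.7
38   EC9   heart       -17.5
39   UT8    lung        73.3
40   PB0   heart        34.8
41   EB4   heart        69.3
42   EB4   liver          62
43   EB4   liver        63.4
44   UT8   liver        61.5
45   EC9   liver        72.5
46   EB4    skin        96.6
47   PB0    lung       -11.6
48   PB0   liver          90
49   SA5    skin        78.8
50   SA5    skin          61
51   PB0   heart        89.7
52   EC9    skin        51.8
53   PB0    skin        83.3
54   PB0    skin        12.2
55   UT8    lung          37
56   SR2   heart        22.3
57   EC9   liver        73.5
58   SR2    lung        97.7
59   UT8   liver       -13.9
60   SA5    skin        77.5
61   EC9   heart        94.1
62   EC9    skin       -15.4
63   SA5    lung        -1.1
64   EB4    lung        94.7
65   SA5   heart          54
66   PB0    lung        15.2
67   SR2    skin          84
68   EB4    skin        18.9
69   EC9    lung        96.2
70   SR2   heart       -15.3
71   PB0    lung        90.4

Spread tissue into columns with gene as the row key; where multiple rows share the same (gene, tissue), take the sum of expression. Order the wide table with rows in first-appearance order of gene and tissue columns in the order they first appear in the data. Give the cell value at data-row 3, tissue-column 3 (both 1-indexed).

With rows in first-appearance order of gene, row 3 is gene=EB4. tissue columns in first-appearance order: skin, lung, heart, liver; column 3 is heart.
Long rows with gene=EB4, tissue=heart: -4.1 + 71.6 + 69.3 = 136.8.

136.8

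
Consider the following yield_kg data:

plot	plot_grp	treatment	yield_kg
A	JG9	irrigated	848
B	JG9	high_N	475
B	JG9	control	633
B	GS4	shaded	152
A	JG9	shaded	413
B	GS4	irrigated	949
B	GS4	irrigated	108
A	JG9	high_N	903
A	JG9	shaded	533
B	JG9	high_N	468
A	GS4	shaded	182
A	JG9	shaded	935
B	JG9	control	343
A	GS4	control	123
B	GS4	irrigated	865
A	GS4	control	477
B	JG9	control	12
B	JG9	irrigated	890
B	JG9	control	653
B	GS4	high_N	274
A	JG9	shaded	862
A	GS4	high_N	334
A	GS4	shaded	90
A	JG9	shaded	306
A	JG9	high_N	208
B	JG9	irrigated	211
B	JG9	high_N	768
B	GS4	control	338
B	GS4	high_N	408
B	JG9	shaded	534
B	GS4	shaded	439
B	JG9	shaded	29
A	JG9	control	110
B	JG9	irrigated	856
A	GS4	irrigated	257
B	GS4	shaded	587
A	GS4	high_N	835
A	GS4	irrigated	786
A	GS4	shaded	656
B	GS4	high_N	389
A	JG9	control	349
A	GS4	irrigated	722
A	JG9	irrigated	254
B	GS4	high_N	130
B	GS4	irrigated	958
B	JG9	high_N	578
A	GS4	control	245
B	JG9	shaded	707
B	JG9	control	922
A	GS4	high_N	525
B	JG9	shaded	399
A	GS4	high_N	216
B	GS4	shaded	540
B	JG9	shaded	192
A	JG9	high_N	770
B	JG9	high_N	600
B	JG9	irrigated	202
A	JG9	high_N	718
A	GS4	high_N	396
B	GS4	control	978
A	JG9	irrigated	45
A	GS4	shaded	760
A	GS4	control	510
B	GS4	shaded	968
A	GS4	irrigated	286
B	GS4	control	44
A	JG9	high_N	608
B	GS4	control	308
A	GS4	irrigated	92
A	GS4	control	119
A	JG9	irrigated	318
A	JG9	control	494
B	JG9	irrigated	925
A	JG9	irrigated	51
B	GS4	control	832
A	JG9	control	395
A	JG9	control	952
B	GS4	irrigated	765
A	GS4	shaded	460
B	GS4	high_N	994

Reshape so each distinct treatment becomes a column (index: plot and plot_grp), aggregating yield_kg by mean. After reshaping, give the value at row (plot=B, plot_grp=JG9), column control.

512.60

Rows with plot=B, plot_grp=JG9 and treatment=control: yield_kg values are 633, 343, 12, 653, 922.
(633 + 343 + 12 + 653 + 922) / 5 = 512.60.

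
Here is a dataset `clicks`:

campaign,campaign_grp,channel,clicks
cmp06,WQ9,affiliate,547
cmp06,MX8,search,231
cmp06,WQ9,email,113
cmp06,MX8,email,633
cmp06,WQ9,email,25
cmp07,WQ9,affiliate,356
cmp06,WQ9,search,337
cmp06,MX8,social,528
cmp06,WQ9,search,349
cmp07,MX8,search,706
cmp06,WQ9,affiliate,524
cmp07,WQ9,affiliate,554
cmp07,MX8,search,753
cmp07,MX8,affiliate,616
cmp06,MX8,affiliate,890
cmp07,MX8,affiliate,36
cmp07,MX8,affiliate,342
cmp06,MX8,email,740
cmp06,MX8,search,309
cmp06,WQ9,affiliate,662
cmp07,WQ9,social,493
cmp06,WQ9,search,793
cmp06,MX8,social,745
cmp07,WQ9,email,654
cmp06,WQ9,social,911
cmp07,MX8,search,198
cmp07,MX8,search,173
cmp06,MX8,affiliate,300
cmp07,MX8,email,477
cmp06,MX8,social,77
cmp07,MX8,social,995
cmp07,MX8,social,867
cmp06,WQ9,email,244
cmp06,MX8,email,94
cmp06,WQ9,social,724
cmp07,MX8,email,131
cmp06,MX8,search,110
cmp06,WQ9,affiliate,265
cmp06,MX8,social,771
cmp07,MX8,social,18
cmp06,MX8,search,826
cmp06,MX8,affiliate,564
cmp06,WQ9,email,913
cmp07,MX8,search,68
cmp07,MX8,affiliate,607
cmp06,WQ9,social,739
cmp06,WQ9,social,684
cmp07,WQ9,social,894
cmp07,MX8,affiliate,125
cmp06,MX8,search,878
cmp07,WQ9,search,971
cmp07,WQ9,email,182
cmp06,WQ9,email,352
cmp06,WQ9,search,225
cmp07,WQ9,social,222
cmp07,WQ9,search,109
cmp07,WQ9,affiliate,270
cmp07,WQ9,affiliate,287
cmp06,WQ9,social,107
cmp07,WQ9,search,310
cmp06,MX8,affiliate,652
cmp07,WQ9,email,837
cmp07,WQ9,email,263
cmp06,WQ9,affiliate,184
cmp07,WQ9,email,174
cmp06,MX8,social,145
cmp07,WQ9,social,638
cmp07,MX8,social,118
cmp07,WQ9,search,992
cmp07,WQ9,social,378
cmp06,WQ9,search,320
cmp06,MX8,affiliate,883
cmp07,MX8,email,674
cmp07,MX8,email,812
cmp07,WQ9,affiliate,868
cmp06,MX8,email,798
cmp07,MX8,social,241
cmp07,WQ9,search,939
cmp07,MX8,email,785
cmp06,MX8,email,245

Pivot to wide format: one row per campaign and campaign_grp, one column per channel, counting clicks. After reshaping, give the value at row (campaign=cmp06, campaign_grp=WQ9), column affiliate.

Rows with campaign=cmp06, campaign_grp=WQ9 and channel=affiliate: clicks values are 547, 524, 662, 265, 184.
5 rows match — count = 5.

5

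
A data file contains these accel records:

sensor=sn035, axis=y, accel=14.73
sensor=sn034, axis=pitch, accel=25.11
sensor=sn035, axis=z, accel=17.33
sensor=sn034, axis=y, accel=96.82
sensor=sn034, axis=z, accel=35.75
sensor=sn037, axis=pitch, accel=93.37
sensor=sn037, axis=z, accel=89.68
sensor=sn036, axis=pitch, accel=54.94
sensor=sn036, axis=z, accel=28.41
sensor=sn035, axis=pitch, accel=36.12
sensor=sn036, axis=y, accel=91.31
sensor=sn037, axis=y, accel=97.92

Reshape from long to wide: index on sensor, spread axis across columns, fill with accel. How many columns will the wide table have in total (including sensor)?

4

1 column for sensor plus 3 distinct axis values → 4 columns.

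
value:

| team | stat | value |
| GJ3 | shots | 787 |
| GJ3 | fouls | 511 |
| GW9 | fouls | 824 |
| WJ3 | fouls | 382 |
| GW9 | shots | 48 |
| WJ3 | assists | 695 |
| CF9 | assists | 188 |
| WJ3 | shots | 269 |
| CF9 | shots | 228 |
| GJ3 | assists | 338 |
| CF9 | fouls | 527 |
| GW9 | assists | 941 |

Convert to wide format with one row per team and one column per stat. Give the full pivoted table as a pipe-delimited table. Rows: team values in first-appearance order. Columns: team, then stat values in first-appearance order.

Columns: team plus the 3 distinct stat values (shots, fouls, assists).
For example, row GJ3 column shots takes value=787 from the long row (GJ3, shots).

| team | shots | fouls | assists |
| GJ3 | 787 | 511 | 338 |
| GW9 | 48 | 824 | 941 |
| WJ3 | 269 | 382 | 695 |
| CF9 | 228 | 527 | 188 |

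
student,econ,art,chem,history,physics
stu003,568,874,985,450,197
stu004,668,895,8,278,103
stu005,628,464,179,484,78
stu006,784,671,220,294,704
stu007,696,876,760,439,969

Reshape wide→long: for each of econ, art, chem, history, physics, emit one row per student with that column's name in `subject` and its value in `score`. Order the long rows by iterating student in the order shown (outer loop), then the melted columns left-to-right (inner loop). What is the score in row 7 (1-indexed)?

25 rows total (5 × 5). Row 7: index ⌊(7-1)/5⌋ = 1 into student → stu004; (7-1) mod 5 = 1 into the melted columns → art.
So row 7 is (stu004, art, 895); score = 895.

895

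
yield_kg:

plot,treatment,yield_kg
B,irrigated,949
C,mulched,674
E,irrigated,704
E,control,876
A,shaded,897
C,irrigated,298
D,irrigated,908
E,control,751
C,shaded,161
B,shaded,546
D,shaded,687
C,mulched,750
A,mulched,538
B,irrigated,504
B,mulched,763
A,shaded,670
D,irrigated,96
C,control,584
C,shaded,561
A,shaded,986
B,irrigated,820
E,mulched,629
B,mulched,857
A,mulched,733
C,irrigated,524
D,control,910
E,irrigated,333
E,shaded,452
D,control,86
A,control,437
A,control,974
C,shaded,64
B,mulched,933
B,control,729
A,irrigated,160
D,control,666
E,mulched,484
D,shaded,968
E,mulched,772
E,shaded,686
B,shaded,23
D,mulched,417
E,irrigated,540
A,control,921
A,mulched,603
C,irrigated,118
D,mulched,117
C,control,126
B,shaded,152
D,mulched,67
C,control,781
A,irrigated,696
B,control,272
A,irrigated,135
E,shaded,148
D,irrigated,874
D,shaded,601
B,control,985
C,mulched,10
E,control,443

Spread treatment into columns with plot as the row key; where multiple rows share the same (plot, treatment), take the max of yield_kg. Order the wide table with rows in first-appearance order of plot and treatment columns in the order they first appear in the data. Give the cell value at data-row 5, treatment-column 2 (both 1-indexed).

With rows in first-appearance order of plot, row 5 is plot=D. treatment columns in first-appearance order: irrigated, mulched, control, shaded; column 2 is mulched.
Long rows with plot=D, treatment=mulched: max(417, 117, 67) = 417.

417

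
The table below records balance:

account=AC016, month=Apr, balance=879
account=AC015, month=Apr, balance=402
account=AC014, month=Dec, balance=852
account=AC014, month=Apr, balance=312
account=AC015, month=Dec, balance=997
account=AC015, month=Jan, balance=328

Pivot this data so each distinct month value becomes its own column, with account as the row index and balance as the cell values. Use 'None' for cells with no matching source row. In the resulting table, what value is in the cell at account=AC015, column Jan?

328

The long row with account=AC015, month=Jan has balance=328.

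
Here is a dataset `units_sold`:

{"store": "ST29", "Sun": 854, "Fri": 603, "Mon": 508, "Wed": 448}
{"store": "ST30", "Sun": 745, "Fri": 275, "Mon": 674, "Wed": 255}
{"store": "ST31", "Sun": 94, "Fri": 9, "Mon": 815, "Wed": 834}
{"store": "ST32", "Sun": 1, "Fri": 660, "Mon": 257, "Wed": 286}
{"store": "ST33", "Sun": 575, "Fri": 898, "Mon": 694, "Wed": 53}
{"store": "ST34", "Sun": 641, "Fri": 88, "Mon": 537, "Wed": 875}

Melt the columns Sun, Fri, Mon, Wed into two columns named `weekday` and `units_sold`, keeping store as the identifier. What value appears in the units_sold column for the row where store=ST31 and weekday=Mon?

Unpivoting turns each (store, wide-column) pair into one long row.
The wide cell at row ST31, column Mon holds 815, so the long row (ST31, Mon) has units_sold=815.

815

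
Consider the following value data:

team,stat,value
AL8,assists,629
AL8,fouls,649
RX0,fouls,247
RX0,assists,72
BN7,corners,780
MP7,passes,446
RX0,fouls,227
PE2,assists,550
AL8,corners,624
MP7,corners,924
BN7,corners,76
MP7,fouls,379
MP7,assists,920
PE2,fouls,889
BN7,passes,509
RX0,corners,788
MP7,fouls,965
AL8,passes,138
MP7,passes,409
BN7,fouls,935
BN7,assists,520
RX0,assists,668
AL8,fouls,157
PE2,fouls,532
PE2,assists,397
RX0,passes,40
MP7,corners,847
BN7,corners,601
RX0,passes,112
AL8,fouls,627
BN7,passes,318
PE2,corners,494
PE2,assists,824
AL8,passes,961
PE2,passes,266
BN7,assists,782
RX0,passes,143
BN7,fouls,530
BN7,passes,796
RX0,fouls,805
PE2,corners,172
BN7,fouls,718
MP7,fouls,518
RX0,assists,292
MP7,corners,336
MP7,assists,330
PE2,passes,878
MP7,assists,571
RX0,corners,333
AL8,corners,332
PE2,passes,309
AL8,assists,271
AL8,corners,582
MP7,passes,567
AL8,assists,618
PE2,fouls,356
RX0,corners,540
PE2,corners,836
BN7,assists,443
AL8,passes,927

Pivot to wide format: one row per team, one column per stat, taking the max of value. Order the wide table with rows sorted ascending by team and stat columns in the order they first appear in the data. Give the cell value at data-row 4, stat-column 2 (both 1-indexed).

With rows sorted ascending by team, row 4 is team=PE2. stat columns in first-appearance order: assists, fouls, corners, passes; column 2 is fouls.
Long rows with team=PE2, stat=fouls: max(889, 532, 356) = 889.

889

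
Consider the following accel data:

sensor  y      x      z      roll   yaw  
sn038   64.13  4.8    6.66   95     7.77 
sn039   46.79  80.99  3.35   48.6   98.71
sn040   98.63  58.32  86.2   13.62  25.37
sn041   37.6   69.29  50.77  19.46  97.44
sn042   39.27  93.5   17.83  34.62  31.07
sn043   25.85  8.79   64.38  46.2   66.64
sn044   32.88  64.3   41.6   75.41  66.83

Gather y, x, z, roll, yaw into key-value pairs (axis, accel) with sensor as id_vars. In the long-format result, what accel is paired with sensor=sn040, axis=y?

Unpivoting turns each (sensor, wide-column) pair into one long row.
The wide cell at row sn040, column y holds 98.63, so the long row (sn040, y) has accel=98.63.

98.63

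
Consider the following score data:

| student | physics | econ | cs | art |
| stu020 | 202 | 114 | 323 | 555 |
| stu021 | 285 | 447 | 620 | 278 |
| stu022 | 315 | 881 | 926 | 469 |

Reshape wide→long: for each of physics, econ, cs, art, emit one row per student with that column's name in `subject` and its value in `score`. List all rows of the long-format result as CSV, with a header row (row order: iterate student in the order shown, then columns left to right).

Each (student, column) pair becomes one row: 3 × 4 = 12 rows.
For example, (stu020, physics) → score=202.

student,subject,score
stu020,physics,202
stu020,econ,114
stu020,cs,323
stu020,art,555
stu021,physics,285
stu021,econ,447
stu021,cs,620
stu021,art,278
stu022,physics,315
stu022,econ,881
stu022,cs,926
stu022,art,469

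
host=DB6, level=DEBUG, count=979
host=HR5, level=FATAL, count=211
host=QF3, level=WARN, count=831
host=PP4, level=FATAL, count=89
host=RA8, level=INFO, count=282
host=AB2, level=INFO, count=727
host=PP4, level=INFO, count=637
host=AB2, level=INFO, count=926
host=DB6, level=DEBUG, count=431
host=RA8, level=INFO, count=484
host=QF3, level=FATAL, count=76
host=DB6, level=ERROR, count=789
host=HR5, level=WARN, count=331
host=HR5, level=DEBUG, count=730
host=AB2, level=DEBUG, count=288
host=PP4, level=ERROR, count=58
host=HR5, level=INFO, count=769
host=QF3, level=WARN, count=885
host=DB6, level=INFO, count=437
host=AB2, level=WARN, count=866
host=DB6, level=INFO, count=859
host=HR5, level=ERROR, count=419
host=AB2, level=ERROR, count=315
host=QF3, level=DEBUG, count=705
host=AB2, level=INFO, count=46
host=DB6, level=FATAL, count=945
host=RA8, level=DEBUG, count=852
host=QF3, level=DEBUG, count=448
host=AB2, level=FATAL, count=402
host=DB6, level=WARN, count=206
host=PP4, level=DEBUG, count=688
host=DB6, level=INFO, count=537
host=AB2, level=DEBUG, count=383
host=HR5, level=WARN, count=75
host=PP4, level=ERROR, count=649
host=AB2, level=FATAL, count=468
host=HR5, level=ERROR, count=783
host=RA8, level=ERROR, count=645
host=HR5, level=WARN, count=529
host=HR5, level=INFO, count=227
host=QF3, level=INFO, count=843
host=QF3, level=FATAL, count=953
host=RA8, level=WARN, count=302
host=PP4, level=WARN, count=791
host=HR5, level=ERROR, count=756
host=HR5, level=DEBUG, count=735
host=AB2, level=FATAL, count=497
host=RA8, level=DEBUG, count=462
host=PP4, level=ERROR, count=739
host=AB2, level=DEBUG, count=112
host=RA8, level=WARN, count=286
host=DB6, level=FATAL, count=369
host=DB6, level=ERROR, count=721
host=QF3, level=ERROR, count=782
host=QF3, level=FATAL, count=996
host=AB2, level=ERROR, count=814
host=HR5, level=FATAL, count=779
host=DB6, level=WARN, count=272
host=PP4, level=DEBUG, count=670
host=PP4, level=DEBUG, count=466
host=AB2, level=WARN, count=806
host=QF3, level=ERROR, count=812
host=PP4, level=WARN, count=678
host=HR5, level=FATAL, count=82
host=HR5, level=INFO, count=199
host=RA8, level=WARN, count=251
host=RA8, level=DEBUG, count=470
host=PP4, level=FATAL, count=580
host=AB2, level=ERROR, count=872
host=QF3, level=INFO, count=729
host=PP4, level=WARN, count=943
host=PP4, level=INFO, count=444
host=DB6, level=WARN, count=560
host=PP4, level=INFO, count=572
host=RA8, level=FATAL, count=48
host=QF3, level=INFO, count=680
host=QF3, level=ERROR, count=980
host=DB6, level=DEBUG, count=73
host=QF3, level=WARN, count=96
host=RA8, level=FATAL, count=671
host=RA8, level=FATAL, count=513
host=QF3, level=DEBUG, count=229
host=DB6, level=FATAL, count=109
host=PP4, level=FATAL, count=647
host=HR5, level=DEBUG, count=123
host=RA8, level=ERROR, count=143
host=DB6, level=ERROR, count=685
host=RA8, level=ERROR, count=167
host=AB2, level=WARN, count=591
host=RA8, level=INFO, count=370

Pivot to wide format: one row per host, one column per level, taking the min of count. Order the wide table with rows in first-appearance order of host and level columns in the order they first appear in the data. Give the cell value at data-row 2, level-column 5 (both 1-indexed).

With rows in first-appearance order of host, row 2 is host=HR5. level columns in first-appearance order: DEBUG, FATAL, WARN, INFO, ERROR; column 5 is ERROR.
Long rows with host=HR5, level=ERROR: min(419, 783, 756) = 419.

419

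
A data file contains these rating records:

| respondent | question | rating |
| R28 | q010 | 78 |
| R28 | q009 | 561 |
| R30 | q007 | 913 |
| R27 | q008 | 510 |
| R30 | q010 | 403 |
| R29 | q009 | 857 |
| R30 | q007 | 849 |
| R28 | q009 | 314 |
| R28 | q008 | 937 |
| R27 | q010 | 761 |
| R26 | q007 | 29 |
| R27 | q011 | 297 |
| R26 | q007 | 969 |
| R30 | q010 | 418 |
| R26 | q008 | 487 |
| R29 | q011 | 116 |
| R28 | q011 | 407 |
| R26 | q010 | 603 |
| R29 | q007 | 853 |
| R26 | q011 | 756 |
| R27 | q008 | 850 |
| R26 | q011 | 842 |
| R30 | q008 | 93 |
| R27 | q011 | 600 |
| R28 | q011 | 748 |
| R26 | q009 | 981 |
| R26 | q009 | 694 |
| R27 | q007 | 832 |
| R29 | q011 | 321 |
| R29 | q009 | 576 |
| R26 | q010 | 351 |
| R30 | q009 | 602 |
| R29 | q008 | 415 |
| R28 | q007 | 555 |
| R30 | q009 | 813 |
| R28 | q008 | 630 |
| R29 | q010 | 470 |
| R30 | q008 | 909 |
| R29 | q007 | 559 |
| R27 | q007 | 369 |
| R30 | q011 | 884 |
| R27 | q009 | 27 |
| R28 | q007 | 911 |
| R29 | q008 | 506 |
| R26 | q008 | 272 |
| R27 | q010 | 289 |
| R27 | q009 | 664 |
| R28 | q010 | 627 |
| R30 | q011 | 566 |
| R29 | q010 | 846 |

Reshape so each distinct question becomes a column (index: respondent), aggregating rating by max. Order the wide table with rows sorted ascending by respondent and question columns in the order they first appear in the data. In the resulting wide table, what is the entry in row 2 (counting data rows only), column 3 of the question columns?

832

With rows sorted ascending by respondent, row 2 is respondent=R27. question columns in first-appearance order: q010, q009, q007, q008, q011; column 3 is q007.
Long rows with respondent=R27, question=q007: max(832, 369) = 832.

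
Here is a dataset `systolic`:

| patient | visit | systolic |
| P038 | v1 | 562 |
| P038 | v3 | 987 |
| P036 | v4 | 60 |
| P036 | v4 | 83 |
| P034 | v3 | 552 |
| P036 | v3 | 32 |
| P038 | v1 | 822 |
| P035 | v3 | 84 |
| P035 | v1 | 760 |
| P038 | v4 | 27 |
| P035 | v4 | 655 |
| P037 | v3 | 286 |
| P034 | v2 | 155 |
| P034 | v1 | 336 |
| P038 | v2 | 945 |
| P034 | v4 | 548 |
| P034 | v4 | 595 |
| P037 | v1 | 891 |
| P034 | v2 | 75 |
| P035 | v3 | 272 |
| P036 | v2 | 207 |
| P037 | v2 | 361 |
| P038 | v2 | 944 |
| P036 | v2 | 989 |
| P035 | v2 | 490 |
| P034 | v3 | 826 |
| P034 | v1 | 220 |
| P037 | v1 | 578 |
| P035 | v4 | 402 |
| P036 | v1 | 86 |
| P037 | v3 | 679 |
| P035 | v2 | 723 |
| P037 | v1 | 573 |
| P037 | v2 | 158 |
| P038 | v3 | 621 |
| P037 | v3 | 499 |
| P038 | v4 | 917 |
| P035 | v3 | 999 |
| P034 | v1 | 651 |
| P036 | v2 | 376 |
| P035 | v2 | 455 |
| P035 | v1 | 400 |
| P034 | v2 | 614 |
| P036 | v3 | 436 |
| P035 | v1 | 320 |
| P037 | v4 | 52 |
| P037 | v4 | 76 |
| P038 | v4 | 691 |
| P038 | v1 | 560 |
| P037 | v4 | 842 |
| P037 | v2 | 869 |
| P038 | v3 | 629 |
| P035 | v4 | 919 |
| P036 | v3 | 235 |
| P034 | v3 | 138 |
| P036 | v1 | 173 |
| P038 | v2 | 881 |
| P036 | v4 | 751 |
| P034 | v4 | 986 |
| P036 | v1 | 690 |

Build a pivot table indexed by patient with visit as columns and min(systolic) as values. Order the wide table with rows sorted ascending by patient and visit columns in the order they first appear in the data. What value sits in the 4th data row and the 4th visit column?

158

With rows sorted ascending by patient, row 4 is patient=P037. visit columns in first-appearance order: v1, v3, v4, v2; column 4 is v2.
Long rows with patient=P037, visit=v2: min(361, 158, 869) = 158.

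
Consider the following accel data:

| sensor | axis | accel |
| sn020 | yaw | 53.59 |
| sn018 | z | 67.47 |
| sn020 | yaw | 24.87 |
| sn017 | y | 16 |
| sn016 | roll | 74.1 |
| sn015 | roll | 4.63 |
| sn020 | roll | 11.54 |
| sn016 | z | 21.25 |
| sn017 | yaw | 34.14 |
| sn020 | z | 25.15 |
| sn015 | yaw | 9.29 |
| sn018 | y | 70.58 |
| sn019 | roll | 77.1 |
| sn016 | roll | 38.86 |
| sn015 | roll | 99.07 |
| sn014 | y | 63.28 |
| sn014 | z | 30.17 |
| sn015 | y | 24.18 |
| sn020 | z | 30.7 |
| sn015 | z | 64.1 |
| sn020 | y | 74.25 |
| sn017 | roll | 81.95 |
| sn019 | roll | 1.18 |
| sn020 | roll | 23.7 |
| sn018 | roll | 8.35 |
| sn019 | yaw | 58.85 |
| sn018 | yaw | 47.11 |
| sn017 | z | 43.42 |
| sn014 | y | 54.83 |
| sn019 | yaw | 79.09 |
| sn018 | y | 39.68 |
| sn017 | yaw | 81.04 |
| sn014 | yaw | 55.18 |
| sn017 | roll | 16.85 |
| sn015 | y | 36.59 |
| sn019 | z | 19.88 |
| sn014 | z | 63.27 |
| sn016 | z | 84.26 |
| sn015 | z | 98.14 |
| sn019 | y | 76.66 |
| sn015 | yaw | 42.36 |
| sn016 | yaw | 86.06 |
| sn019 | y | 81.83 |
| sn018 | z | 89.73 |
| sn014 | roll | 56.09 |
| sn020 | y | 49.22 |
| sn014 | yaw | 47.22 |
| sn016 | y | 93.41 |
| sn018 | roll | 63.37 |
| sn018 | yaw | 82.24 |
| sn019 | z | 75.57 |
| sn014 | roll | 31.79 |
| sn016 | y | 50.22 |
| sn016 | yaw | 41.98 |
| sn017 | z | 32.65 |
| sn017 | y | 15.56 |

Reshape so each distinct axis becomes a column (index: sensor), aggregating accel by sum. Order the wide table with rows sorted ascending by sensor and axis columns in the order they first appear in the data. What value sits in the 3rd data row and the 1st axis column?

128.04

With rows sorted ascending by sensor, row 3 is sensor=sn016. axis columns in first-appearance order: yaw, z, y, roll; column 1 is yaw.
Long rows with sensor=sn016, axis=yaw: 86.06 + 41.98 = 128.04.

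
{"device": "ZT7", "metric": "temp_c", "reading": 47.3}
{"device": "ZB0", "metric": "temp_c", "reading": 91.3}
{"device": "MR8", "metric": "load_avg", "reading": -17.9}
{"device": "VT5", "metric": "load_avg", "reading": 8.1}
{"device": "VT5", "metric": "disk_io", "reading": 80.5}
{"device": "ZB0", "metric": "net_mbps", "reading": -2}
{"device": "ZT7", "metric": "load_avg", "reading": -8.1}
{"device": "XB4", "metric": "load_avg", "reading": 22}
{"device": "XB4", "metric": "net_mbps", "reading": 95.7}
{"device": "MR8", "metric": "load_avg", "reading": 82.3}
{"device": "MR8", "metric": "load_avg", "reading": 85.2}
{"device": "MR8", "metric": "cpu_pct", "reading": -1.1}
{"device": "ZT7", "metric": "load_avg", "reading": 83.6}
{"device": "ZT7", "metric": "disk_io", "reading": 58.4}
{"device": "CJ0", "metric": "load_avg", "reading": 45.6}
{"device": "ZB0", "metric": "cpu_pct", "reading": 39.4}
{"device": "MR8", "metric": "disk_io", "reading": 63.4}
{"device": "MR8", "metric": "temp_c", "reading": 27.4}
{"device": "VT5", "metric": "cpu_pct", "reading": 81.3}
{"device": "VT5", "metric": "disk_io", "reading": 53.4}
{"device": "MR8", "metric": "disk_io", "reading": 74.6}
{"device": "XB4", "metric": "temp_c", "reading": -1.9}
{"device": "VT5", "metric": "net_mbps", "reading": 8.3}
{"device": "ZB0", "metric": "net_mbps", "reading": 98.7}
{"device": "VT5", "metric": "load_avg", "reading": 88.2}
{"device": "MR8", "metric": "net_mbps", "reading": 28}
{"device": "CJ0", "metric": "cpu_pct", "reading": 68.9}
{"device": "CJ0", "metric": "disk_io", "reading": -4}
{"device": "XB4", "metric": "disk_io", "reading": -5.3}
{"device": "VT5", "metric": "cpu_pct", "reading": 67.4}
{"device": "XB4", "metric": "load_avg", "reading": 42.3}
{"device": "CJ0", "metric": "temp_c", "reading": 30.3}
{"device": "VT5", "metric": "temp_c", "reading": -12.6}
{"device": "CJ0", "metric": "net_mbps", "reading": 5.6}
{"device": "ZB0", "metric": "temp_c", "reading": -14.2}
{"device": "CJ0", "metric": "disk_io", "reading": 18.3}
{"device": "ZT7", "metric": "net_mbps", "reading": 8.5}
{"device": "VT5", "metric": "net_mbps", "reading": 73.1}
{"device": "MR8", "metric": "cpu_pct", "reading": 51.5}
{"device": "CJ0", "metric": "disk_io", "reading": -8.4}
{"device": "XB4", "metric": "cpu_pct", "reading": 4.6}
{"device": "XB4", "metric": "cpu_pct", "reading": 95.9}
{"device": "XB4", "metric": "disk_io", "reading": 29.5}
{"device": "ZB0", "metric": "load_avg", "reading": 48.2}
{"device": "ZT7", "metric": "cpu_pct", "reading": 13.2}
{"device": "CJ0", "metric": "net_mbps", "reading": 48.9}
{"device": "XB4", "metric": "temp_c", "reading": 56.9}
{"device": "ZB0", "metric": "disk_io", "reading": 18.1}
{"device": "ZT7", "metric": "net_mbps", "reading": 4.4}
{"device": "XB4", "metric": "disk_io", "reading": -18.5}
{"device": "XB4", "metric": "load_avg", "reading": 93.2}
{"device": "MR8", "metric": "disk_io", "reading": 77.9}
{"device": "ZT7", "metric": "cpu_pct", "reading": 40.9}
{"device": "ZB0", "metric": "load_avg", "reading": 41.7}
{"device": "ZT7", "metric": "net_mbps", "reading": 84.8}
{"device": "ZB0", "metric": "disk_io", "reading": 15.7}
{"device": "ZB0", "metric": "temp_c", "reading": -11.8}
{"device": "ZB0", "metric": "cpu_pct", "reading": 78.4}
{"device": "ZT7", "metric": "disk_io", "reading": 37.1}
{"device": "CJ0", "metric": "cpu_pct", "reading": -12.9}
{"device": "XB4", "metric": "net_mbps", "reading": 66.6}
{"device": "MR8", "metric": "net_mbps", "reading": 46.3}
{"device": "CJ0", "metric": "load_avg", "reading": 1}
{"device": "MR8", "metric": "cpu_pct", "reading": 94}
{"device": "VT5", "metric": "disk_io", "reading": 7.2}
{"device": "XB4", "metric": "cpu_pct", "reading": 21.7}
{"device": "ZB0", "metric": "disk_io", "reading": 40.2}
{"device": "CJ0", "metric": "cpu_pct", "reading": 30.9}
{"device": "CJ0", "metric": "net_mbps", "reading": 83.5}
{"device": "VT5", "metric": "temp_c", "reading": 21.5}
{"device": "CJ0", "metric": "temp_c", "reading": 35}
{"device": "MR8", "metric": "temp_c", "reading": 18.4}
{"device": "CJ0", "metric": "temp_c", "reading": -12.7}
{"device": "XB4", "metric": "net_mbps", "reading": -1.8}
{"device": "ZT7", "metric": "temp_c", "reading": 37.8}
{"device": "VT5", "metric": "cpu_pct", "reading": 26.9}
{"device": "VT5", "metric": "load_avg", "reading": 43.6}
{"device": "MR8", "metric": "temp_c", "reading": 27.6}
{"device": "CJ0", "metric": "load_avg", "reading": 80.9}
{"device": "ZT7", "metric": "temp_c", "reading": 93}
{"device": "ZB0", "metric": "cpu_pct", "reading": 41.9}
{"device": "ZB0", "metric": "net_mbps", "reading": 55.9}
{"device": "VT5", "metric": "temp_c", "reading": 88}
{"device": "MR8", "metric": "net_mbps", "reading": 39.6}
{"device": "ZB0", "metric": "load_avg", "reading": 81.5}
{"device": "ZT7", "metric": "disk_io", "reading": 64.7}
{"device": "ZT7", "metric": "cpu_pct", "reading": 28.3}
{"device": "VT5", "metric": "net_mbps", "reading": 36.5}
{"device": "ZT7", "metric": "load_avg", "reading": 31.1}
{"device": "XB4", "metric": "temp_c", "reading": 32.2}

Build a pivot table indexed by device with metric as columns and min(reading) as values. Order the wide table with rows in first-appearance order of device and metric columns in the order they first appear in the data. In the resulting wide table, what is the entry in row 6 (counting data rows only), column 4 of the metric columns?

5.6

With rows in first-appearance order of device, row 6 is device=CJ0. metric columns in first-appearance order: temp_c, load_avg, disk_io, net_mbps, cpu_pct; column 4 is net_mbps.
Long rows with device=CJ0, metric=net_mbps: min(5.6, 48.9, 83.5) = 5.6.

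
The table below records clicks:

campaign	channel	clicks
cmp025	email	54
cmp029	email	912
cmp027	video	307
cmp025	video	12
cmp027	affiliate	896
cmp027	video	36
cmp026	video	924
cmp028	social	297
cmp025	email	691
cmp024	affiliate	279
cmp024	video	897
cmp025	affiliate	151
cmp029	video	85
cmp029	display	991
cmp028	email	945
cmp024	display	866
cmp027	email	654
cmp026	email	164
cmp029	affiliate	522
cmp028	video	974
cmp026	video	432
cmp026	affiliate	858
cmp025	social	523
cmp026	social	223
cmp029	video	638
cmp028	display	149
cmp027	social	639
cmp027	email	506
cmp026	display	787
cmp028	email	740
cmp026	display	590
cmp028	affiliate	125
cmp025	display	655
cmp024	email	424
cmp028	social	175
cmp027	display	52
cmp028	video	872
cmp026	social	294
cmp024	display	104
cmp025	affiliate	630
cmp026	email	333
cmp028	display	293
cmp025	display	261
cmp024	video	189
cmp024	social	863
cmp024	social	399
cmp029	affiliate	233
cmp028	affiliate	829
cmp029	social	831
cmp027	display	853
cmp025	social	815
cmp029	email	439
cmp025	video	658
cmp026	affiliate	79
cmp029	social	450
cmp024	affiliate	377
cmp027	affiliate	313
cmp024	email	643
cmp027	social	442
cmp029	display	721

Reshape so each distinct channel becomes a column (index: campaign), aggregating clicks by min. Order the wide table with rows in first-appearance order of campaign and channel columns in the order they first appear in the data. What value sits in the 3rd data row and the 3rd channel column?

313

With rows in first-appearance order of campaign, row 3 is campaign=cmp027. channel columns in first-appearance order: email, video, affiliate, social, display; column 3 is affiliate.
Long rows with campaign=cmp027, channel=affiliate: min(896, 313) = 313.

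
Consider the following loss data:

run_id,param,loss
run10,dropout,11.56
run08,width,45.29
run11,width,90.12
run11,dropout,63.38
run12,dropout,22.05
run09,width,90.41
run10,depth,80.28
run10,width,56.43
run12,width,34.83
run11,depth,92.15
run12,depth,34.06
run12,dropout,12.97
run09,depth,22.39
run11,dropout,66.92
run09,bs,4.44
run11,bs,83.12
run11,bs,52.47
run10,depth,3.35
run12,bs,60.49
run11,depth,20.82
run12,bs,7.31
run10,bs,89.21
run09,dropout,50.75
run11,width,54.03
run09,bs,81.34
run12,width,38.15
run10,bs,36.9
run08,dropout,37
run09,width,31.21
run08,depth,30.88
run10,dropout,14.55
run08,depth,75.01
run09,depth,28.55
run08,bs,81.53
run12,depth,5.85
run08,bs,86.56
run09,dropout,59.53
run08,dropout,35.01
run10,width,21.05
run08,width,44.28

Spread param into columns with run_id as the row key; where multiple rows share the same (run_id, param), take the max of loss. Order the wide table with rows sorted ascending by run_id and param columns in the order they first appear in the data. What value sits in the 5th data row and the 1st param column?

With rows sorted ascending by run_id, row 5 is run_id=run12. param columns in first-appearance order: dropout, width, depth, bs; column 1 is dropout.
Long rows with run_id=run12, param=dropout: max(22.05, 12.97) = 22.05.

22.05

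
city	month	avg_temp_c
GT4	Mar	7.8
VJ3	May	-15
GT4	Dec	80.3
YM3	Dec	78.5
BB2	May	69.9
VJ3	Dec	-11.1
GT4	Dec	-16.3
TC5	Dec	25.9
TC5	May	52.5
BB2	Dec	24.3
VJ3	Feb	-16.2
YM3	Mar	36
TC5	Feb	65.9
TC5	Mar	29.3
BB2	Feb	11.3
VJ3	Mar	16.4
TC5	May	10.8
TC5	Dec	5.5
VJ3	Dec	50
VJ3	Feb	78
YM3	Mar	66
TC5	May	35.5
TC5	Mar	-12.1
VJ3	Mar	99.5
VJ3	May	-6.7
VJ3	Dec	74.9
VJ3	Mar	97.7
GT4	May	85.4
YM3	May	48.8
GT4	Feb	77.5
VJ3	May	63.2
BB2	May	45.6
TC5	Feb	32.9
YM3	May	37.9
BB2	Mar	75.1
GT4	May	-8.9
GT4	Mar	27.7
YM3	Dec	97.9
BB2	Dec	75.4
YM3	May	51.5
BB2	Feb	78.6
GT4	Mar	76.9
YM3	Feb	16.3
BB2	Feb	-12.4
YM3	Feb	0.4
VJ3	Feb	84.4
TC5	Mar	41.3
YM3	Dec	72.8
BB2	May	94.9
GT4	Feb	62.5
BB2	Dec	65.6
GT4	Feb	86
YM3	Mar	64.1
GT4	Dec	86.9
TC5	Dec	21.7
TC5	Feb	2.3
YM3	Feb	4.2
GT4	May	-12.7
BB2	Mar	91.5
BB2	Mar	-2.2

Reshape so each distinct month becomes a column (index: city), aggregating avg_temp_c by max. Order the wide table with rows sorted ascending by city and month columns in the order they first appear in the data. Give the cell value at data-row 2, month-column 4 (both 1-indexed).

86

With rows sorted ascending by city, row 2 is city=GT4. month columns in first-appearance order: Mar, May, Dec, Feb; column 4 is Feb.
Long rows with city=GT4, month=Feb: max(77.5, 62.5, 86) = 86.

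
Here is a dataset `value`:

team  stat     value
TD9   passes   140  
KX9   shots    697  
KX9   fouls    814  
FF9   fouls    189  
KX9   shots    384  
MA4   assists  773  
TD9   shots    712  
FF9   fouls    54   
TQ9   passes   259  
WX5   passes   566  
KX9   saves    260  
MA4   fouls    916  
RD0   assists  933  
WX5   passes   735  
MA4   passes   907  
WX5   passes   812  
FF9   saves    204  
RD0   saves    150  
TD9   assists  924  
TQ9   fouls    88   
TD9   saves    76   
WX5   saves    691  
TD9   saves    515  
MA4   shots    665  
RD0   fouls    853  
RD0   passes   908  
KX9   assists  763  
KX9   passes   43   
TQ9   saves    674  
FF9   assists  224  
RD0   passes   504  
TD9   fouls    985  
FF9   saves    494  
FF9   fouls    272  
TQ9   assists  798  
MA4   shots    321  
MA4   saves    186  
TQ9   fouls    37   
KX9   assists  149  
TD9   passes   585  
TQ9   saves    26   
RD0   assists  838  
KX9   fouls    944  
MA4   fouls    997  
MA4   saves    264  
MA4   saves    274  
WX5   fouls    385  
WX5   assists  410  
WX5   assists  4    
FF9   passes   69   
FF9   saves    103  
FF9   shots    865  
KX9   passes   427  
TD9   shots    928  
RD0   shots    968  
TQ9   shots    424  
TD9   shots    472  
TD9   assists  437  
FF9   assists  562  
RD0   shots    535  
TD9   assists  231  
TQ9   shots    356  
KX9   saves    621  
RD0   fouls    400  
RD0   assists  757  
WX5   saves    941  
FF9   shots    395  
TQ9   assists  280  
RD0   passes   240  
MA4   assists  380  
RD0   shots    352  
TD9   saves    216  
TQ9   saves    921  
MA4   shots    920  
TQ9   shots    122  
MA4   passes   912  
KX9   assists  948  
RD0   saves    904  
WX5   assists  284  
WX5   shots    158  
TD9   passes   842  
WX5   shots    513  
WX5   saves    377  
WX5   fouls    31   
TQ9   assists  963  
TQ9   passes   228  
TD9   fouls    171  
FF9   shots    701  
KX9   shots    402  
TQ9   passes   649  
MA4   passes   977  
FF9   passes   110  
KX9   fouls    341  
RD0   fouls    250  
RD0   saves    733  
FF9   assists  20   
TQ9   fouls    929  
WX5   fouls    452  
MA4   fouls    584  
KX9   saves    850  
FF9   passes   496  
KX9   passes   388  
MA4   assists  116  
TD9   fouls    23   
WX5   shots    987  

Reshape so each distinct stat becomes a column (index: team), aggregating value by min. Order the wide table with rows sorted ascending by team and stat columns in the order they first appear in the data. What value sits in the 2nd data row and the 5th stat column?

With rows sorted ascending by team, row 2 is team=KX9. stat columns in first-appearance order: passes, shots, fouls, assists, saves; column 5 is saves.
Long rows with team=KX9, stat=saves: min(260, 621, 850) = 260.

260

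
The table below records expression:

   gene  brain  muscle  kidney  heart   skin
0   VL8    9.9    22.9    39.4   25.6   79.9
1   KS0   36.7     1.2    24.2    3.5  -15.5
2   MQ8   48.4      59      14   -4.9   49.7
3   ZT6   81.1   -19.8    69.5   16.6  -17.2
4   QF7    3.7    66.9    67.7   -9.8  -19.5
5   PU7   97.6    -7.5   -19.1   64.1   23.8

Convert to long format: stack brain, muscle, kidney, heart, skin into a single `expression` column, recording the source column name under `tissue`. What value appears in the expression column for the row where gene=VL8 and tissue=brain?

9.9

Unpivoting turns each (gene, wide-column) pair into one long row.
The wide cell at row VL8, column brain holds 9.9, so the long row (VL8, brain) has expression=9.9.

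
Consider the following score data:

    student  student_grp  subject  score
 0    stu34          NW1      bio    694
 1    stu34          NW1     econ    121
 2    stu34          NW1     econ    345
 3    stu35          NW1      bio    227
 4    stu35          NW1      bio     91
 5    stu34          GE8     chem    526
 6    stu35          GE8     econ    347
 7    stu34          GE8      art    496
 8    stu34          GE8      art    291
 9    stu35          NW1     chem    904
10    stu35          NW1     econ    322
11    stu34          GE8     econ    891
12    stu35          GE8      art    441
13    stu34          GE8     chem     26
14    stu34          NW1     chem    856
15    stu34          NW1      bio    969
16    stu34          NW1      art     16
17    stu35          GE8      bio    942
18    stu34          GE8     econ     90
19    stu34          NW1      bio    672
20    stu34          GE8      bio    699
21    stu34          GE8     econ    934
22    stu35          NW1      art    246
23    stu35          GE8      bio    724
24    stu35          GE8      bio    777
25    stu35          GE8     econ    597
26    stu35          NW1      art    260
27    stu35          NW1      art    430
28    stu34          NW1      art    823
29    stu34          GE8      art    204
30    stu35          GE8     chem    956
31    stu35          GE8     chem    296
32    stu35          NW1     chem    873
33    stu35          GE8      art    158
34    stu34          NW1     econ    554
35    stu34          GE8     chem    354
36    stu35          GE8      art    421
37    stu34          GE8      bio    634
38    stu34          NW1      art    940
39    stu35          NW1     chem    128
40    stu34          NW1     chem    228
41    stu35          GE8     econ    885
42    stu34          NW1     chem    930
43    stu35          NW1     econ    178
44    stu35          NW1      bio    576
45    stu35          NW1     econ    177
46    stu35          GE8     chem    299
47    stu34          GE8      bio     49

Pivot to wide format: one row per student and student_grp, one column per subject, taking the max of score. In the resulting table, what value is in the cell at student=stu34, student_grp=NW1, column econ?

554

Rows with student=stu34, student_grp=NW1 and subject=econ: score values are 121, 345, 554.
max(121, 345, 554) = 554.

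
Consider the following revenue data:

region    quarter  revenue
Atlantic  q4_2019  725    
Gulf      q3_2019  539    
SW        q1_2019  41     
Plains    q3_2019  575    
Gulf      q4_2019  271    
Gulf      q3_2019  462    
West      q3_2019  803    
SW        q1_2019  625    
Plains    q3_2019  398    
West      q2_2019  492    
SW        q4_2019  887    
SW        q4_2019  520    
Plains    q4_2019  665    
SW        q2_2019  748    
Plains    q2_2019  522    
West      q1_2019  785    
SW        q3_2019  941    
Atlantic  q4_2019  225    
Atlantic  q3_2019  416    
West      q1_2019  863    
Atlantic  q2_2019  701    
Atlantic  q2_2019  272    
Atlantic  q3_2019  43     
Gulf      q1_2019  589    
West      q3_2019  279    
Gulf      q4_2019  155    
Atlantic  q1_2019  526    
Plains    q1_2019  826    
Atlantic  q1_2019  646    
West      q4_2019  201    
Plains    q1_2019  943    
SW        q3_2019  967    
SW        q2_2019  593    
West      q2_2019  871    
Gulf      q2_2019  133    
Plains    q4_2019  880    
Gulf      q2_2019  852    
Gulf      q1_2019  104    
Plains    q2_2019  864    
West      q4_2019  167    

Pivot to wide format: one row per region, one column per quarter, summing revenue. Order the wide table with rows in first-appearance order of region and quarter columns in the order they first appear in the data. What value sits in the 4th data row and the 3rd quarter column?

With rows in first-appearance order of region, row 4 is region=Plains. quarter columns in first-appearance order: q4_2019, q3_2019, q1_2019, q2_2019; column 3 is q1_2019.
Long rows with region=Plains, quarter=q1_2019: 826 + 943 = 1769.

1769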